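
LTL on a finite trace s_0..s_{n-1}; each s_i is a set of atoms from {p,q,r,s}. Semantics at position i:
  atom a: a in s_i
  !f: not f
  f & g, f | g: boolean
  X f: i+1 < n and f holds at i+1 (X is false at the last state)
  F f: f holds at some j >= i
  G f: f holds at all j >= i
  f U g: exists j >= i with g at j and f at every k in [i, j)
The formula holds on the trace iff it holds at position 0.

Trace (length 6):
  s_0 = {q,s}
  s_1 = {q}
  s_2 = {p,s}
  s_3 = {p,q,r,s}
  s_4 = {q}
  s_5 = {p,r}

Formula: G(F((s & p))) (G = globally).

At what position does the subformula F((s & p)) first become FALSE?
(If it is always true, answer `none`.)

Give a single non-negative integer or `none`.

s_0={q,s}: F((s & p))=True (s & p)=False s=True p=False
s_1={q}: F((s & p))=True (s & p)=False s=False p=False
s_2={p,s}: F((s & p))=True (s & p)=True s=True p=True
s_3={p,q,r,s}: F((s & p))=True (s & p)=True s=True p=True
s_4={q}: F((s & p))=False (s & p)=False s=False p=False
s_5={p,r}: F((s & p))=False (s & p)=False s=False p=True
G(F((s & p))) holds globally = False
First violation at position 4.

Answer: 4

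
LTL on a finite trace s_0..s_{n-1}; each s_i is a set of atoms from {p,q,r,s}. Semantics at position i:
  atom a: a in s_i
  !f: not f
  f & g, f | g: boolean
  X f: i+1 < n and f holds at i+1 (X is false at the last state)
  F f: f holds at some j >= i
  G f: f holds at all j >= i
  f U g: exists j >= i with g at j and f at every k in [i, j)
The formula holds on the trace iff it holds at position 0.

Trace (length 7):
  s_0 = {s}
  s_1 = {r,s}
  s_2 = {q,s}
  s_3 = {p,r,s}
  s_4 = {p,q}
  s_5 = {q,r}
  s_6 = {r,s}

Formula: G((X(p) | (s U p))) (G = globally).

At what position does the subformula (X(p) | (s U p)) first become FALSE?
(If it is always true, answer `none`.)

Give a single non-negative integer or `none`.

s_0={s}: (X(p) | (s U p))=True X(p)=False p=False (s U p)=True s=True
s_1={r,s}: (X(p) | (s U p))=True X(p)=False p=False (s U p)=True s=True
s_2={q,s}: (X(p) | (s U p))=True X(p)=True p=False (s U p)=True s=True
s_3={p,r,s}: (X(p) | (s U p))=True X(p)=True p=True (s U p)=True s=True
s_4={p,q}: (X(p) | (s U p))=True X(p)=False p=True (s U p)=True s=False
s_5={q,r}: (X(p) | (s U p))=False X(p)=False p=False (s U p)=False s=False
s_6={r,s}: (X(p) | (s U p))=False X(p)=False p=False (s U p)=False s=True
G((X(p) | (s U p))) holds globally = False
First violation at position 5.

Answer: 5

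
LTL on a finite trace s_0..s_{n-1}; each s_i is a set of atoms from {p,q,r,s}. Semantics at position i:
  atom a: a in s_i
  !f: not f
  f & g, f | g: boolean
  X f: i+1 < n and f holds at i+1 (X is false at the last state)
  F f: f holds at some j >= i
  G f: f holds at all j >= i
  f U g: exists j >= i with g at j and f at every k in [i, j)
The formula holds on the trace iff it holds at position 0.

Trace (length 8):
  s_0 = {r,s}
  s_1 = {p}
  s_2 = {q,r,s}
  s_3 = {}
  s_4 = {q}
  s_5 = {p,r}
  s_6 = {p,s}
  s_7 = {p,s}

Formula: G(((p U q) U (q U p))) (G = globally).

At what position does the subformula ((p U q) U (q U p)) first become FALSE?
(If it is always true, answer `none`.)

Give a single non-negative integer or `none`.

s_0={r,s}: ((p U q) U (q U p))=False (p U q)=False p=False q=False (q U p)=False
s_1={p}: ((p U q) U (q U p))=True (p U q)=True p=True q=False (q U p)=True
s_2={q,r,s}: ((p U q) U (q U p))=False (p U q)=True p=False q=True (q U p)=False
s_3={}: ((p U q) U (q U p))=False (p U q)=False p=False q=False (q U p)=False
s_4={q}: ((p U q) U (q U p))=True (p U q)=True p=False q=True (q U p)=True
s_5={p,r}: ((p U q) U (q U p))=True (p U q)=False p=True q=False (q U p)=True
s_6={p,s}: ((p U q) U (q U p))=True (p U q)=False p=True q=False (q U p)=True
s_7={p,s}: ((p U q) U (q U p))=True (p U q)=False p=True q=False (q U p)=True
G(((p U q) U (q U p))) holds globally = False
First violation at position 0.

Answer: 0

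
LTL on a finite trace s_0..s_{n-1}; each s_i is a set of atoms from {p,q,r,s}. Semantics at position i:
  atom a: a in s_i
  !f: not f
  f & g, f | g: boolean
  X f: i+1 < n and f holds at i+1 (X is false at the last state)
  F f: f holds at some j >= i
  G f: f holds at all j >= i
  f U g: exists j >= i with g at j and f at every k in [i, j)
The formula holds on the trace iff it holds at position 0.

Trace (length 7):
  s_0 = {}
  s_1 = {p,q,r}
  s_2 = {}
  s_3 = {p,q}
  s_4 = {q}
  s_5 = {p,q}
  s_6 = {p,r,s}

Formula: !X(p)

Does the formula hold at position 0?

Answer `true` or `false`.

s_0={}: !X(p)=False X(p)=True p=False
s_1={p,q,r}: !X(p)=True X(p)=False p=True
s_2={}: !X(p)=False X(p)=True p=False
s_3={p,q}: !X(p)=True X(p)=False p=True
s_4={q}: !X(p)=False X(p)=True p=False
s_5={p,q}: !X(p)=False X(p)=True p=True
s_6={p,r,s}: !X(p)=True X(p)=False p=True

Answer: false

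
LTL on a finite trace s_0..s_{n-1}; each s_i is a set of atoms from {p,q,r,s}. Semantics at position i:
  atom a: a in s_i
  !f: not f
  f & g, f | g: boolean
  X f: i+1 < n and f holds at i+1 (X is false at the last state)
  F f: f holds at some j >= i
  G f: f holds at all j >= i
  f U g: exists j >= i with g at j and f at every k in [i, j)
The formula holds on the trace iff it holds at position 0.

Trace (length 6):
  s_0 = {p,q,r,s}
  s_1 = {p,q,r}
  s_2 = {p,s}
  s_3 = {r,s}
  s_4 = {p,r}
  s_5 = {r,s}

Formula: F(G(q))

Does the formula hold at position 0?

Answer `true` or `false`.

s_0={p,q,r,s}: F(G(q))=False G(q)=False q=True
s_1={p,q,r}: F(G(q))=False G(q)=False q=True
s_2={p,s}: F(G(q))=False G(q)=False q=False
s_3={r,s}: F(G(q))=False G(q)=False q=False
s_4={p,r}: F(G(q))=False G(q)=False q=False
s_5={r,s}: F(G(q))=False G(q)=False q=False

Answer: false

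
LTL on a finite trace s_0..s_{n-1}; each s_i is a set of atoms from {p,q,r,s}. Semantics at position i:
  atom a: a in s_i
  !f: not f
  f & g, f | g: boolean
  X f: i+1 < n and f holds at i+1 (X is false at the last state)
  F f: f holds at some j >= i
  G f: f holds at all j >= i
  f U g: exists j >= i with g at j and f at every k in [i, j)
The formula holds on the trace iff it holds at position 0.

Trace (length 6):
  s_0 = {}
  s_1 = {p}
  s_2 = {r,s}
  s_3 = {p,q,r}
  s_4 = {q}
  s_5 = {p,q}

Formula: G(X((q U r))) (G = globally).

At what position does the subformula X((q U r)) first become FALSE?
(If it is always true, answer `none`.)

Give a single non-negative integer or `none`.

s_0={}: X((q U r))=False (q U r)=False q=False r=False
s_1={p}: X((q U r))=True (q U r)=False q=False r=False
s_2={r,s}: X((q U r))=True (q U r)=True q=False r=True
s_3={p,q,r}: X((q U r))=False (q U r)=True q=True r=True
s_4={q}: X((q U r))=False (q U r)=False q=True r=False
s_5={p,q}: X((q U r))=False (q U r)=False q=True r=False
G(X((q U r))) holds globally = False
First violation at position 0.

Answer: 0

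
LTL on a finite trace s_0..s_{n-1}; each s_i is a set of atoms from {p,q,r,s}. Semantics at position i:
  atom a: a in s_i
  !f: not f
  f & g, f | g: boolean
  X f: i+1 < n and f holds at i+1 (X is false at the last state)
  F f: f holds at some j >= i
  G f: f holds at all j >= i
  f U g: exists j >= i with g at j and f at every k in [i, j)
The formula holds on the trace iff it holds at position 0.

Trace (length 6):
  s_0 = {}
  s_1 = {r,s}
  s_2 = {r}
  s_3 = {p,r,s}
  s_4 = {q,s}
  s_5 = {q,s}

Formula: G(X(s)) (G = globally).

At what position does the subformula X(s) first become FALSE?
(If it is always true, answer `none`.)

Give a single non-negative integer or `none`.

Answer: 1

Derivation:
s_0={}: X(s)=True s=False
s_1={r,s}: X(s)=False s=True
s_2={r}: X(s)=True s=False
s_3={p,r,s}: X(s)=True s=True
s_4={q,s}: X(s)=True s=True
s_5={q,s}: X(s)=False s=True
G(X(s)) holds globally = False
First violation at position 1.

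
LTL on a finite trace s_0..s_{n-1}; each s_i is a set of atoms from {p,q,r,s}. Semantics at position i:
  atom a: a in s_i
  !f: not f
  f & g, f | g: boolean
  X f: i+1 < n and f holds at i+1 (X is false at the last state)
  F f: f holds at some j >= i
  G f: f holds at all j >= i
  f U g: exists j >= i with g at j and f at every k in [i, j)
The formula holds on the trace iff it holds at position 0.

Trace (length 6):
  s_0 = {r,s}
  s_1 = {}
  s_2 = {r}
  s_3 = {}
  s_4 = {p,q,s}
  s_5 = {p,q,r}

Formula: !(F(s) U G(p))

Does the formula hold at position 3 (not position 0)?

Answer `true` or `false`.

s_0={r,s}: !(F(s) U G(p))=False (F(s) U G(p))=True F(s)=True s=True G(p)=False p=False
s_1={}: !(F(s) U G(p))=False (F(s) U G(p))=True F(s)=True s=False G(p)=False p=False
s_2={r}: !(F(s) U G(p))=False (F(s) U G(p))=True F(s)=True s=False G(p)=False p=False
s_3={}: !(F(s) U G(p))=False (F(s) U G(p))=True F(s)=True s=False G(p)=False p=False
s_4={p,q,s}: !(F(s) U G(p))=False (F(s) U G(p))=True F(s)=True s=True G(p)=True p=True
s_5={p,q,r}: !(F(s) U G(p))=False (F(s) U G(p))=True F(s)=False s=False G(p)=True p=True
Evaluating at position 3: result = False

Answer: false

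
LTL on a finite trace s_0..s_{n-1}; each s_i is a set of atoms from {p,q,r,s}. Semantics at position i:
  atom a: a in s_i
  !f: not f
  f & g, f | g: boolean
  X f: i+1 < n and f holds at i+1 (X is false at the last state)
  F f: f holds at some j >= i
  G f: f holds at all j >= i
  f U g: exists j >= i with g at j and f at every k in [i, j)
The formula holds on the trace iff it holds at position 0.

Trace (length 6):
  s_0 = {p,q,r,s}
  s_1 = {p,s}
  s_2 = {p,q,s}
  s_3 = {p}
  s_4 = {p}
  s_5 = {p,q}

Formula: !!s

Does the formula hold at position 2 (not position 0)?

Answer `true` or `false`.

Answer: true

Derivation:
s_0={p,q,r,s}: !!s=True !s=False s=True
s_1={p,s}: !!s=True !s=False s=True
s_2={p,q,s}: !!s=True !s=False s=True
s_3={p}: !!s=False !s=True s=False
s_4={p}: !!s=False !s=True s=False
s_5={p,q}: !!s=False !s=True s=False
Evaluating at position 2: result = True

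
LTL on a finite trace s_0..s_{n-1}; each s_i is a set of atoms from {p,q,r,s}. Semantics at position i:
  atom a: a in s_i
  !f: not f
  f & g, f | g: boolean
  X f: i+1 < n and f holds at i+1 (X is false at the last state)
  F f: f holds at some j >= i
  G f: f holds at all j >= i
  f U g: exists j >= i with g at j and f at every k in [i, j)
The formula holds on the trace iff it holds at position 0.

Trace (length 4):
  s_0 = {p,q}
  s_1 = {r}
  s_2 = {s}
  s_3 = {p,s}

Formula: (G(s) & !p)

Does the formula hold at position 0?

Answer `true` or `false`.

Answer: false

Derivation:
s_0={p,q}: (G(s) & !p)=False G(s)=False s=False !p=False p=True
s_1={r}: (G(s) & !p)=False G(s)=False s=False !p=True p=False
s_2={s}: (G(s) & !p)=True G(s)=True s=True !p=True p=False
s_3={p,s}: (G(s) & !p)=False G(s)=True s=True !p=False p=True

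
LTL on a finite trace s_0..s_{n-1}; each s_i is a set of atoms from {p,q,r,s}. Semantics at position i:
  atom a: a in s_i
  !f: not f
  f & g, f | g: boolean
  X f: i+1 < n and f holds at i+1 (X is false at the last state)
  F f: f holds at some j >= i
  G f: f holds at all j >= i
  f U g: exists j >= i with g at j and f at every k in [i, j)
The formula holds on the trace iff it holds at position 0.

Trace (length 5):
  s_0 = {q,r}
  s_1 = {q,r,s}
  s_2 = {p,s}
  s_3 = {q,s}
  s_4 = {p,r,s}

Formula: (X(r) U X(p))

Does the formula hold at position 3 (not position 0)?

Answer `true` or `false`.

s_0={q,r}: (X(r) U X(p))=True X(r)=True r=True X(p)=False p=False
s_1={q,r,s}: (X(r) U X(p))=True X(r)=False r=True X(p)=True p=False
s_2={p,s}: (X(r) U X(p))=False X(r)=False r=False X(p)=False p=True
s_3={q,s}: (X(r) U X(p))=True X(r)=True r=False X(p)=True p=False
s_4={p,r,s}: (X(r) U X(p))=False X(r)=False r=True X(p)=False p=True
Evaluating at position 3: result = True

Answer: true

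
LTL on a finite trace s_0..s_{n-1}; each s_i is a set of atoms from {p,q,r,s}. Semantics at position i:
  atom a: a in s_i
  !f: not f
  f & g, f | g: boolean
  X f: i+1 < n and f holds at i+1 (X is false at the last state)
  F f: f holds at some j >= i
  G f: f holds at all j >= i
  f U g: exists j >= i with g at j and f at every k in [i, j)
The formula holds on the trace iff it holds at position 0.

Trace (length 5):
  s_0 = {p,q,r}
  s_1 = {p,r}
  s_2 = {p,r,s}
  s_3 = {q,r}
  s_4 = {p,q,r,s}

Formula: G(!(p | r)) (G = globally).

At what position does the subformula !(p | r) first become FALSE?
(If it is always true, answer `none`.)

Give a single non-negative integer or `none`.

Answer: 0

Derivation:
s_0={p,q,r}: !(p | r)=False (p | r)=True p=True r=True
s_1={p,r}: !(p | r)=False (p | r)=True p=True r=True
s_2={p,r,s}: !(p | r)=False (p | r)=True p=True r=True
s_3={q,r}: !(p | r)=False (p | r)=True p=False r=True
s_4={p,q,r,s}: !(p | r)=False (p | r)=True p=True r=True
G(!(p | r)) holds globally = False
First violation at position 0.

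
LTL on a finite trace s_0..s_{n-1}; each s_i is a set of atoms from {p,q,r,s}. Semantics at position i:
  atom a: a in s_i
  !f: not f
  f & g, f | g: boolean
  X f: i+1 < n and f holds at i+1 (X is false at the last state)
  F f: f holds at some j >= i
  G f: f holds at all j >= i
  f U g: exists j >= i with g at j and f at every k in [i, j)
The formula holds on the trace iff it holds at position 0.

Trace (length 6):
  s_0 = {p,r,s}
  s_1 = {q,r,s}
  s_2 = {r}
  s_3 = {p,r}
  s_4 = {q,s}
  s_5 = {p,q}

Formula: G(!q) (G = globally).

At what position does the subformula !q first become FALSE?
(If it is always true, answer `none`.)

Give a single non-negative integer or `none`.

s_0={p,r,s}: !q=True q=False
s_1={q,r,s}: !q=False q=True
s_2={r}: !q=True q=False
s_3={p,r}: !q=True q=False
s_4={q,s}: !q=False q=True
s_5={p,q}: !q=False q=True
G(!q) holds globally = False
First violation at position 1.

Answer: 1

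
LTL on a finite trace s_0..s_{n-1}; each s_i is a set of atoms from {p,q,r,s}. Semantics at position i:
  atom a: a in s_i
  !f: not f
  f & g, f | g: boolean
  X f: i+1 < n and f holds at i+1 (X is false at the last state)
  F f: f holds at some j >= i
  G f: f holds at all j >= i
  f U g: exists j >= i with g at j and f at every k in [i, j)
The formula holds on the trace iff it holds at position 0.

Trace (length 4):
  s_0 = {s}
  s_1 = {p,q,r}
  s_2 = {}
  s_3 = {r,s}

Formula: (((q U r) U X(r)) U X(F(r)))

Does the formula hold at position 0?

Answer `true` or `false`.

Answer: true

Derivation:
s_0={s}: (((q U r) U X(r)) U X(F(r)))=True ((q U r) U X(r))=True (q U r)=False q=False r=False X(r)=True X(F(r))=True F(r)=True
s_1={p,q,r}: (((q U r) U X(r)) U X(F(r)))=True ((q U r) U X(r))=True (q U r)=True q=True r=True X(r)=False X(F(r))=True F(r)=True
s_2={}: (((q U r) U X(r)) U X(F(r)))=True ((q U r) U X(r))=True (q U r)=False q=False r=False X(r)=True X(F(r))=True F(r)=True
s_3={r,s}: (((q U r) U X(r)) U X(F(r)))=False ((q U r) U X(r))=False (q U r)=True q=False r=True X(r)=False X(F(r))=False F(r)=True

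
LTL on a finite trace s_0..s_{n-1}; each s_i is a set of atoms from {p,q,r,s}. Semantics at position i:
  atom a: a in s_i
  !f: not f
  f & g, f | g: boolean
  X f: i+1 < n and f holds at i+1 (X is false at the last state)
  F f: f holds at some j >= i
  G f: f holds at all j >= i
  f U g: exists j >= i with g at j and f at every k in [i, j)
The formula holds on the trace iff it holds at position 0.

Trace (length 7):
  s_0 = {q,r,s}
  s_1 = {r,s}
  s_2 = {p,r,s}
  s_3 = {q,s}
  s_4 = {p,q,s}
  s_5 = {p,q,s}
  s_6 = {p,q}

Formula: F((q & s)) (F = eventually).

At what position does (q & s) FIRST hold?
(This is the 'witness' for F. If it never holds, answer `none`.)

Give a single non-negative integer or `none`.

s_0={q,r,s}: (q & s)=True q=True s=True
s_1={r,s}: (q & s)=False q=False s=True
s_2={p,r,s}: (q & s)=False q=False s=True
s_3={q,s}: (q & s)=True q=True s=True
s_4={p,q,s}: (q & s)=True q=True s=True
s_5={p,q,s}: (q & s)=True q=True s=True
s_6={p,q}: (q & s)=False q=True s=False
F((q & s)) holds; first witness at position 0.

Answer: 0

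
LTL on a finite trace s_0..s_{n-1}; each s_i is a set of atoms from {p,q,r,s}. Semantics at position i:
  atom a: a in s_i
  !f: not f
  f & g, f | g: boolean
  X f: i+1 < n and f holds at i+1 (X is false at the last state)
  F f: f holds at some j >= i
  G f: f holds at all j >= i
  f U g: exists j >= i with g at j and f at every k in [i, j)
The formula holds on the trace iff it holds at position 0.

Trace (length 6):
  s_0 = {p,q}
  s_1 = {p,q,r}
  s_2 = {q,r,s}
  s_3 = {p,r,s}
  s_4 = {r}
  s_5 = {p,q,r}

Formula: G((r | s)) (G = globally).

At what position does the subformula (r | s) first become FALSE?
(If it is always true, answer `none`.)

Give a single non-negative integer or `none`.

s_0={p,q}: (r | s)=False r=False s=False
s_1={p,q,r}: (r | s)=True r=True s=False
s_2={q,r,s}: (r | s)=True r=True s=True
s_3={p,r,s}: (r | s)=True r=True s=True
s_4={r}: (r | s)=True r=True s=False
s_5={p,q,r}: (r | s)=True r=True s=False
G((r | s)) holds globally = False
First violation at position 0.

Answer: 0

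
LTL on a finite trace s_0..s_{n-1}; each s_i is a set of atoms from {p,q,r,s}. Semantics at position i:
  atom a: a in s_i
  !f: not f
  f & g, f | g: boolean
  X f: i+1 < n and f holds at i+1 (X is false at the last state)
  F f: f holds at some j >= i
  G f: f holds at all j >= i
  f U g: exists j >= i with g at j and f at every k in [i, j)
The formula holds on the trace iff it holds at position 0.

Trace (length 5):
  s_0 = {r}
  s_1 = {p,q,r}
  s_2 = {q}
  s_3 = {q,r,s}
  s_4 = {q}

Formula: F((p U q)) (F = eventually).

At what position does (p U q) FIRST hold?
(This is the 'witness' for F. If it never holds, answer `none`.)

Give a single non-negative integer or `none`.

s_0={r}: (p U q)=False p=False q=False
s_1={p,q,r}: (p U q)=True p=True q=True
s_2={q}: (p U q)=True p=False q=True
s_3={q,r,s}: (p U q)=True p=False q=True
s_4={q}: (p U q)=True p=False q=True
F((p U q)) holds; first witness at position 1.

Answer: 1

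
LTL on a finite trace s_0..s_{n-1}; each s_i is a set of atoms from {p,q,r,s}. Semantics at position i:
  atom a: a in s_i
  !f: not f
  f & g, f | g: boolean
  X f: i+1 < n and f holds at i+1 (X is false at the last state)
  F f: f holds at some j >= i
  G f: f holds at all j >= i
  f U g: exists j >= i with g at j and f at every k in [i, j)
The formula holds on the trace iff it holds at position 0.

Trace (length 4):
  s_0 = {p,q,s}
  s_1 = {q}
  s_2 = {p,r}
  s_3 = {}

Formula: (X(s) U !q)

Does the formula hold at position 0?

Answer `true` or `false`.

Answer: false

Derivation:
s_0={p,q,s}: (X(s) U !q)=False X(s)=False s=True !q=False q=True
s_1={q}: (X(s) U !q)=False X(s)=False s=False !q=False q=True
s_2={p,r}: (X(s) U !q)=True X(s)=False s=False !q=True q=False
s_3={}: (X(s) U !q)=True X(s)=False s=False !q=True q=False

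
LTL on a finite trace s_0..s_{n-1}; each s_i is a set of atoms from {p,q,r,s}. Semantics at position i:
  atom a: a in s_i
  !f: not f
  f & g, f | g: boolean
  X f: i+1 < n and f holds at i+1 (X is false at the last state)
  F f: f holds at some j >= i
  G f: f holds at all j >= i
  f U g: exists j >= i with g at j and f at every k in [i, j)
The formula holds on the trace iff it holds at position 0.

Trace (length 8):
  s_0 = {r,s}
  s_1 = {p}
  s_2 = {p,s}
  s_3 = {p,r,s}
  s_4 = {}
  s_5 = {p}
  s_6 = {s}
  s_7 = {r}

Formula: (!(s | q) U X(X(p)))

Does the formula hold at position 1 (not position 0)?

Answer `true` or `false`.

Answer: true

Derivation:
s_0={r,s}: (!(s | q) U X(X(p)))=True !(s | q)=False (s | q)=True s=True q=False X(X(p))=True X(p)=True p=False
s_1={p}: (!(s | q) U X(X(p)))=True !(s | q)=True (s | q)=False s=False q=False X(X(p))=True X(p)=True p=True
s_2={p,s}: (!(s | q) U X(X(p)))=False !(s | q)=False (s | q)=True s=True q=False X(X(p))=False X(p)=True p=True
s_3={p,r,s}: (!(s | q) U X(X(p)))=True !(s | q)=False (s | q)=True s=True q=False X(X(p))=True X(p)=False p=True
s_4={}: (!(s | q) U X(X(p)))=False !(s | q)=True (s | q)=False s=False q=False X(X(p))=False X(p)=True p=False
s_5={p}: (!(s | q) U X(X(p)))=False !(s | q)=True (s | q)=False s=False q=False X(X(p))=False X(p)=False p=True
s_6={s}: (!(s | q) U X(X(p)))=False !(s | q)=False (s | q)=True s=True q=False X(X(p))=False X(p)=False p=False
s_7={r}: (!(s | q) U X(X(p)))=False !(s | q)=True (s | q)=False s=False q=False X(X(p))=False X(p)=False p=False
Evaluating at position 1: result = True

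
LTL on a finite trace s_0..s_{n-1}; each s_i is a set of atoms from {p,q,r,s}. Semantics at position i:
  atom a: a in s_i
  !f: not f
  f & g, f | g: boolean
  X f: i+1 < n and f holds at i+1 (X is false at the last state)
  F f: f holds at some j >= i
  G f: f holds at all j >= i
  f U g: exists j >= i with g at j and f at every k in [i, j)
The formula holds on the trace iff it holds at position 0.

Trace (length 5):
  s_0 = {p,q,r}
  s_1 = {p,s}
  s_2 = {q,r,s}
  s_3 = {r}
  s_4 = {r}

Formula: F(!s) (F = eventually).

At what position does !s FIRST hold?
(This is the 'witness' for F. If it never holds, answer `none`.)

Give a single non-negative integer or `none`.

s_0={p,q,r}: !s=True s=False
s_1={p,s}: !s=False s=True
s_2={q,r,s}: !s=False s=True
s_3={r}: !s=True s=False
s_4={r}: !s=True s=False
F(!s) holds; first witness at position 0.

Answer: 0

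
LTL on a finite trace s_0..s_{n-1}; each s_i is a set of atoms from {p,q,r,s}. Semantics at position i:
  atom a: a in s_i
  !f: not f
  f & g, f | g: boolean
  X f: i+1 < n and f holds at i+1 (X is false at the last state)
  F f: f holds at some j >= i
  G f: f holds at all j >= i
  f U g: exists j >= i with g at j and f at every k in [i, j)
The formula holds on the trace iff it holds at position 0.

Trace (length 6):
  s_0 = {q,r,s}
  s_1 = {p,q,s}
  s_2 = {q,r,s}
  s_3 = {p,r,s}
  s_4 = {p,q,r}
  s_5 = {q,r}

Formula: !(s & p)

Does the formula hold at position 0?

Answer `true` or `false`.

s_0={q,r,s}: !(s & p)=True (s & p)=False s=True p=False
s_1={p,q,s}: !(s & p)=False (s & p)=True s=True p=True
s_2={q,r,s}: !(s & p)=True (s & p)=False s=True p=False
s_3={p,r,s}: !(s & p)=False (s & p)=True s=True p=True
s_4={p,q,r}: !(s & p)=True (s & p)=False s=False p=True
s_5={q,r}: !(s & p)=True (s & p)=False s=False p=False

Answer: true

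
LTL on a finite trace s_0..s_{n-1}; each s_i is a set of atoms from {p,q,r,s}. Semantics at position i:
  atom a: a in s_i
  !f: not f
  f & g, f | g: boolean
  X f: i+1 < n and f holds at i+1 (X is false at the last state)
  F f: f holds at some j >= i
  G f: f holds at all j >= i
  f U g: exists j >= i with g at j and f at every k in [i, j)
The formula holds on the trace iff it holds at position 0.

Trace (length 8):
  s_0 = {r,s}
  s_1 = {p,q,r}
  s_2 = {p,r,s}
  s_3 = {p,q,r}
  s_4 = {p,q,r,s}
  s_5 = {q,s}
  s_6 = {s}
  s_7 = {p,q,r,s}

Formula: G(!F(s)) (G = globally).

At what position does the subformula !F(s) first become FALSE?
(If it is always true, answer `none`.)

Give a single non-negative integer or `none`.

Answer: 0

Derivation:
s_0={r,s}: !F(s)=False F(s)=True s=True
s_1={p,q,r}: !F(s)=False F(s)=True s=False
s_2={p,r,s}: !F(s)=False F(s)=True s=True
s_3={p,q,r}: !F(s)=False F(s)=True s=False
s_4={p,q,r,s}: !F(s)=False F(s)=True s=True
s_5={q,s}: !F(s)=False F(s)=True s=True
s_6={s}: !F(s)=False F(s)=True s=True
s_7={p,q,r,s}: !F(s)=False F(s)=True s=True
G(!F(s)) holds globally = False
First violation at position 0.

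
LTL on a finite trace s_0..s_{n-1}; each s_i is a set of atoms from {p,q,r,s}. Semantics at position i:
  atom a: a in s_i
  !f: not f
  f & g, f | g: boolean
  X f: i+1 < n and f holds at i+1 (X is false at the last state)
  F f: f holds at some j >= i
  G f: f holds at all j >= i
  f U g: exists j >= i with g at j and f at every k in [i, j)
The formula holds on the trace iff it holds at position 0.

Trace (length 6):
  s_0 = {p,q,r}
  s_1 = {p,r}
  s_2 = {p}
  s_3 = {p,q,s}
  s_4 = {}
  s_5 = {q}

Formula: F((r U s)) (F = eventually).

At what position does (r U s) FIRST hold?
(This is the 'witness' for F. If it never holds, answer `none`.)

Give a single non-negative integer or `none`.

Answer: 3

Derivation:
s_0={p,q,r}: (r U s)=False r=True s=False
s_1={p,r}: (r U s)=False r=True s=False
s_2={p}: (r U s)=False r=False s=False
s_3={p,q,s}: (r U s)=True r=False s=True
s_4={}: (r U s)=False r=False s=False
s_5={q}: (r U s)=False r=False s=False
F((r U s)) holds; first witness at position 3.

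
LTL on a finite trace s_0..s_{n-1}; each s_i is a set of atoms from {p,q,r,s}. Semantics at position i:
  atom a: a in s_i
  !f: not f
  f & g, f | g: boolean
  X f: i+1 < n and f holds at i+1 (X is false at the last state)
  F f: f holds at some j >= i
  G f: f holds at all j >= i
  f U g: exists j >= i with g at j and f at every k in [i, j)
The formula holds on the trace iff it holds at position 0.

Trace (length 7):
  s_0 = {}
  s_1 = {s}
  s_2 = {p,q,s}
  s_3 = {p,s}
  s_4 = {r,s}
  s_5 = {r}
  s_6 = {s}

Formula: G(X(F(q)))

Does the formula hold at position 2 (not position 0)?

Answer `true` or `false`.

Answer: false

Derivation:
s_0={}: G(X(F(q)))=False X(F(q))=True F(q)=True q=False
s_1={s}: G(X(F(q)))=False X(F(q))=True F(q)=True q=False
s_2={p,q,s}: G(X(F(q)))=False X(F(q))=False F(q)=True q=True
s_3={p,s}: G(X(F(q)))=False X(F(q))=False F(q)=False q=False
s_4={r,s}: G(X(F(q)))=False X(F(q))=False F(q)=False q=False
s_5={r}: G(X(F(q)))=False X(F(q))=False F(q)=False q=False
s_6={s}: G(X(F(q)))=False X(F(q))=False F(q)=False q=False
Evaluating at position 2: result = False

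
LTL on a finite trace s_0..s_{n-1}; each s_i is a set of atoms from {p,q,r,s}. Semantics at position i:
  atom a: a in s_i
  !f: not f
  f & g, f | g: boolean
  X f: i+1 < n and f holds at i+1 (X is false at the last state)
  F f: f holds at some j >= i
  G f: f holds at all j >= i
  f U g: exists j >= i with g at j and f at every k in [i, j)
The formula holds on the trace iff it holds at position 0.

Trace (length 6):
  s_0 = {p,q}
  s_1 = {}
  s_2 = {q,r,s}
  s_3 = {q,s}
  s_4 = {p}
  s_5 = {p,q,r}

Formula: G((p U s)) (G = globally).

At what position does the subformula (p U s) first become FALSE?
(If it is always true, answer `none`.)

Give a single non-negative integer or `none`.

Answer: 0

Derivation:
s_0={p,q}: (p U s)=False p=True s=False
s_1={}: (p U s)=False p=False s=False
s_2={q,r,s}: (p U s)=True p=False s=True
s_3={q,s}: (p U s)=True p=False s=True
s_4={p}: (p U s)=False p=True s=False
s_5={p,q,r}: (p U s)=False p=True s=False
G((p U s)) holds globally = False
First violation at position 0.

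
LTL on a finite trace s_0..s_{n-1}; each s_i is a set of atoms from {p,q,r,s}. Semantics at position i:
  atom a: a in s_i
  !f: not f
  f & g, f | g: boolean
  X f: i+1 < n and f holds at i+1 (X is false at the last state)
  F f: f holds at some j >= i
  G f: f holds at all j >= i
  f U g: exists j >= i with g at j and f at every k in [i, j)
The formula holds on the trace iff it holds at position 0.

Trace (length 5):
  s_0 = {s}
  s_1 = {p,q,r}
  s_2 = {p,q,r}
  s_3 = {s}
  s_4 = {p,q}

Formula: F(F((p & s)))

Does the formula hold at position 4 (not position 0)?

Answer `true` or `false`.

s_0={s}: F(F((p & s)))=False F((p & s))=False (p & s)=False p=False s=True
s_1={p,q,r}: F(F((p & s)))=False F((p & s))=False (p & s)=False p=True s=False
s_2={p,q,r}: F(F((p & s)))=False F((p & s))=False (p & s)=False p=True s=False
s_3={s}: F(F((p & s)))=False F((p & s))=False (p & s)=False p=False s=True
s_4={p,q}: F(F((p & s)))=False F((p & s))=False (p & s)=False p=True s=False
Evaluating at position 4: result = False

Answer: false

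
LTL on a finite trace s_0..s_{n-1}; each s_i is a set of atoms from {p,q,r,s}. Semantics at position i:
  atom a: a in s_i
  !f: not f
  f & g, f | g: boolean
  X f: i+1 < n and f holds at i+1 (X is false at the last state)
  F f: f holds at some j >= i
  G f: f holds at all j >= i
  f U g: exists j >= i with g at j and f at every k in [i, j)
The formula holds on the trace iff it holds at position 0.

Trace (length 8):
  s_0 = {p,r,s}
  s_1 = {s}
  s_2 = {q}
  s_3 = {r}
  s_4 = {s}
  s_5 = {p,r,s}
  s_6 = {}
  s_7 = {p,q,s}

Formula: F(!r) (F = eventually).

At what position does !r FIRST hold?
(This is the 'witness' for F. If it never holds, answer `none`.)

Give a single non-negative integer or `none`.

s_0={p,r,s}: !r=False r=True
s_1={s}: !r=True r=False
s_2={q}: !r=True r=False
s_3={r}: !r=False r=True
s_4={s}: !r=True r=False
s_5={p,r,s}: !r=False r=True
s_6={}: !r=True r=False
s_7={p,q,s}: !r=True r=False
F(!r) holds; first witness at position 1.

Answer: 1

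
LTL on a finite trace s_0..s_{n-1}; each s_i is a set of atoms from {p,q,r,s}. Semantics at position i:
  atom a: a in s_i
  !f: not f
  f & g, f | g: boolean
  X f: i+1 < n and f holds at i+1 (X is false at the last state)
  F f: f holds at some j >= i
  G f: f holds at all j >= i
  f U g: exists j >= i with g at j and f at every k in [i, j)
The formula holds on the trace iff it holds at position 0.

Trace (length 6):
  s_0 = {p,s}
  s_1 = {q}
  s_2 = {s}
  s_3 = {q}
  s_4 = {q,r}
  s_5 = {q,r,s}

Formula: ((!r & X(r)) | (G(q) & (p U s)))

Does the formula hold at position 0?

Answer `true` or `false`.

s_0={p,s}: ((!r & X(r)) | (G(q) & (p U s)))=False (!r & X(r))=False !r=True r=False X(r)=False (G(q) & (p U s))=False G(q)=False q=False (p U s)=True p=True s=True
s_1={q}: ((!r & X(r)) | (G(q) & (p U s)))=False (!r & X(r))=False !r=True r=False X(r)=False (G(q) & (p U s))=False G(q)=False q=True (p U s)=False p=False s=False
s_2={s}: ((!r & X(r)) | (G(q) & (p U s)))=False (!r & X(r))=False !r=True r=False X(r)=False (G(q) & (p U s))=False G(q)=False q=False (p U s)=True p=False s=True
s_3={q}: ((!r & X(r)) | (G(q) & (p U s)))=True (!r & X(r))=True !r=True r=False X(r)=True (G(q) & (p U s))=False G(q)=True q=True (p U s)=False p=False s=False
s_4={q,r}: ((!r & X(r)) | (G(q) & (p U s)))=False (!r & X(r))=False !r=False r=True X(r)=True (G(q) & (p U s))=False G(q)=True q=True (p U s)=False p=False s=False
s_5={q,r,s}: ((!r & X(r)) | (G(q) & (p U s)))=True (!r & X(r))=False !r=False r=True X(r)=False (G(q) & (p U s))=True G(q)=True q=True (p U s)=True p=False s=True

Answer: false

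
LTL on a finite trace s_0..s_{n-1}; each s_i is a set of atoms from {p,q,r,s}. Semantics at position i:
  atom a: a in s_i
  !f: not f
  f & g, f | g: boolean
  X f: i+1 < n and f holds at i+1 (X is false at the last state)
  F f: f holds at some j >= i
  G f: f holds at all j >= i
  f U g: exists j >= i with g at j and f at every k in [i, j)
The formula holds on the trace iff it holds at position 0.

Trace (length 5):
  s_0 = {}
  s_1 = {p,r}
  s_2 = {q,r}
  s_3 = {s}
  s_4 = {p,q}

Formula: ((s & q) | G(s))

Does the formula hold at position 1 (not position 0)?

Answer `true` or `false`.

Answer: false

Derivation:
s_0={}: ((s & q) | G(s))=False (s & q)=False s=False q=False G(s)=False
s_1={p,r}: ((s & q) | G(s))=False (s & q)=False s=False q=False G(s)=False
s_2={q,r}: ((s & q) | G(s))=False (s & q)=False s=False q=True G(s)=False
s_3={s}: ((s & q) | G(s))=False (s & q)=False s=True q=False G(s)=False
s_4={p,q}: ((s & q) | G(s))=False (s & q)=False s=False q=True G(s)=False
Evaluating at position 1: result = False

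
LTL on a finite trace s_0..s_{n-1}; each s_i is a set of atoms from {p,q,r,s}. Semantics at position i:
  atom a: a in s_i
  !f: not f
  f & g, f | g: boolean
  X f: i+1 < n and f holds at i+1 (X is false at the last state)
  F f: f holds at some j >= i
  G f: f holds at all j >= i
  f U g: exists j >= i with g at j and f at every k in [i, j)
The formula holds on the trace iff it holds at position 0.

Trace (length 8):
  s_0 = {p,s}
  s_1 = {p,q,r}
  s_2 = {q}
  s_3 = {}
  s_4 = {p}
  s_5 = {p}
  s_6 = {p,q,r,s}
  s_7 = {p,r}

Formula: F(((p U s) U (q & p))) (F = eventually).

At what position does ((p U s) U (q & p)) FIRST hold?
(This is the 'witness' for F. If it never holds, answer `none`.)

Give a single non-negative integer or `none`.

Answer: 0

Derivation:
s_0={p,s}: ((p U s) U (q & p))=True (p U s)=True p=True s=True (q & p)=False q=False
s_1={p,q,r}: ((p U s) U (q & p))=True (p U s)=False p=True s=False (q & p)=True q=True
s_2={q}: ((p U s) U (q & p))=False (p U s)=False p=False s=False (q & p)=False q=True
s_3={}: ((p U s) U (q & p))=False (p U s)=False p=False s=False (q & p)=False q=False
s_4={p}: ((p U s) U (q & p))=True (p U s)=True p=True s=False (q & p)=False q=False
s_5={p}: ((p U s) U (q & p))=True (p U s)=True p=True s=False (q & p)=False q=False
s_6={p,q,r,s}: ((p U s) U (q & p))=True (p U s)=True p=True s=True (q & p)=True q=True
s_7={p,r}: ((p U s) U (q & p))=False (p U s)=False p=True s=False (q & p)=False q=False
F(((p U s) U (q & p))) holds; first witness at position 0.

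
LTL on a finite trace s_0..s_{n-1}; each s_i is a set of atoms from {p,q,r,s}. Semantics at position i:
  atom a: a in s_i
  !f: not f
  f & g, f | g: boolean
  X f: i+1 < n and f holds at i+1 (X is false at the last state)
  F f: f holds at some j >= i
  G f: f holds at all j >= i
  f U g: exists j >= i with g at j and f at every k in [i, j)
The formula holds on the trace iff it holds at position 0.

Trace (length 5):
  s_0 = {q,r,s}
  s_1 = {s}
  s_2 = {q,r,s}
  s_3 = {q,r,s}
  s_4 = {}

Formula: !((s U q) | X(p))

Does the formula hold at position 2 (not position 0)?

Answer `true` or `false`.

Answer: false

Derivation:
s_0={q,r,s}: !((s U q) | X(p))=False ((s U q) | X(p))=True (s U q)=True s=True q=True X(p)=False p=False
s_1={s}: !((s U q) | X(p))=False ((s U q) | X(p))=True (s U q)=True s=True q=False X(p)=False p=False
s_2={q,r,s}: !((s U q) | X(p))=False ((s U q) | X(p))=True (s U q)=True s=True q=True X(p)=False p=False
s_3={q,r,s}: !((s U q) | X(p))=False ((s U q) | X(p))=True (s U q)=True s=True q=True X(p)=False p=False
s_4={}: !((s U q) | X(p))=True ((s U q) | X(p))=False (s U q)=False s=False q=False X(p)=False p=False
Evaluating at position 2: result = False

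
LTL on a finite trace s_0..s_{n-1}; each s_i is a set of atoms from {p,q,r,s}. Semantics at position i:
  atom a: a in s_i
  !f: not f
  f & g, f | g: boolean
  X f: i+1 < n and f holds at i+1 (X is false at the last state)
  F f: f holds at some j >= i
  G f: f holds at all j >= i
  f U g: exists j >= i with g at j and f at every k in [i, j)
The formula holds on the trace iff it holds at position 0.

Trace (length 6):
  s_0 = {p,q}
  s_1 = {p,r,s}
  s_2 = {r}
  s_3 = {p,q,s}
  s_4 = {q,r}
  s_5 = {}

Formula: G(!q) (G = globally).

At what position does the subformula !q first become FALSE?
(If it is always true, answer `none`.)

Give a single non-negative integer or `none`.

Answer: 0

Derivation:
s_0={p,q}: !q=False q=True
s_1={p,r,s}: !q=True q=False
s_2={r}: !q=True q=False
s_3={p,q,s}: !q=False q=True
s_4={q,r}: !q=False q=True
s_5={}: !q=True q=False
G(!q) holds globally = False
First violation at position 0.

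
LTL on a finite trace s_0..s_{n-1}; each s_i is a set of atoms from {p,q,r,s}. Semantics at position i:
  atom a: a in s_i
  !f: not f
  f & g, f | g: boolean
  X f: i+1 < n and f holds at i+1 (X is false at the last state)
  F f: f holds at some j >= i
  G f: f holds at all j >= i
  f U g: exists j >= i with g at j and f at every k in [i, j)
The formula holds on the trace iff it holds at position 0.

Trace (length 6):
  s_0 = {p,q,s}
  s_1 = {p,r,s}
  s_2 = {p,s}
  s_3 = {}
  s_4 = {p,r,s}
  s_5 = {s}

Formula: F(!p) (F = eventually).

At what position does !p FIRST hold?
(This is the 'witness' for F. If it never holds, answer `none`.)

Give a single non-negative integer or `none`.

Answer: 3

Derivation:
s_0={p,q,s}: !p=False p=True
s_1={p,r,s}: !p=False p=True
s_2={p,s}: !p=False p=True
s_3={}: !p=True p=False
s_4={p,r,s}: !p=False p=True
s_5={s}: !p=True p=False
F(!p) holds; first witness at position 3.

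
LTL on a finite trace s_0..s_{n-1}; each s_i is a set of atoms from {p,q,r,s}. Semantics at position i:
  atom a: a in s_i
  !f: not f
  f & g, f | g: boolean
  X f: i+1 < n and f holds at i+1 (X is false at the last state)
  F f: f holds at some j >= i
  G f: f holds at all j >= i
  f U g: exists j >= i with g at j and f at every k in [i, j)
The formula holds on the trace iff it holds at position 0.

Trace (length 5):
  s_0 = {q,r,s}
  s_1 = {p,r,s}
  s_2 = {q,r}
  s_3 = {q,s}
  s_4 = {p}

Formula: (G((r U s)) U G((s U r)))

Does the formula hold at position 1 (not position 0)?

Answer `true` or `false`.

Answer: false

Derivation:
s_0={q,r,s}: (G((r U s)) U G((s U r)))=False G((r U s))=False (r U s)=True r=True s=True G((s U r))=False (s U r)=True
s_1={p,r,s}: (G((r U s)) U G((s U r)))=False G((r U s))=False (r U s)=True r=True s=True G((s U r))=False (s U r)=True
s_2={q,r}: (G((r U s)) U G((s U r)))=False G((r U s))=False (r U s)=True r=True s=False G((s U r))=False (s U r)=True
s_3={q,s}: (G((r U s)) U G((s U r)))=False G((r U s))=False (r U s)=True r=False s=True G((s U r))=False (s U r)=False
s_4={p}: (G((r U s)) U G((s U r)))=False G((r U s))=False (r U s)=False r=False s=False G((s U r))=False (s U r)=False
Evaluating at position 1: result = False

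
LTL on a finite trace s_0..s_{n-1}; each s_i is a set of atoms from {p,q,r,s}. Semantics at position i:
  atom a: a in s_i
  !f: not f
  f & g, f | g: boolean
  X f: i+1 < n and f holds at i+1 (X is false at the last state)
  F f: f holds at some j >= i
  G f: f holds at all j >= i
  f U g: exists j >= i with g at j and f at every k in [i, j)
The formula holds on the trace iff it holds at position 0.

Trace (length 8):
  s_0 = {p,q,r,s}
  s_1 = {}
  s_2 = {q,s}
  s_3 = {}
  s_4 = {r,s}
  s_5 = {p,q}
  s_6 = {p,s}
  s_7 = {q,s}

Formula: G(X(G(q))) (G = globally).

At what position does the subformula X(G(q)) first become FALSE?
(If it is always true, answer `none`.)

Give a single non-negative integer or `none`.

Answer: 0

Derivation:
s_0={p,q,r,s}: X(G(q))=False G(q)=False q=True
s_1={}: X(G(q))=False G(q)=False q=False
s_2={q,s}: X(G(q))=False G(q)=False q=True
s_3={}: X(G(q))=False G(q)=False q=False
s_4={r,s}: X(G(q))=False G(q)=False q=False
s_5={p,q}: X(G(q))=False G(q)=False q=True
s_6={p,s}: X(G(q))=True G(q)=False q=False
s_7={q,s}: X(G(q))=False G(q)=True q=True
G(X(G(q))) holds globally = False
First violation at position 0.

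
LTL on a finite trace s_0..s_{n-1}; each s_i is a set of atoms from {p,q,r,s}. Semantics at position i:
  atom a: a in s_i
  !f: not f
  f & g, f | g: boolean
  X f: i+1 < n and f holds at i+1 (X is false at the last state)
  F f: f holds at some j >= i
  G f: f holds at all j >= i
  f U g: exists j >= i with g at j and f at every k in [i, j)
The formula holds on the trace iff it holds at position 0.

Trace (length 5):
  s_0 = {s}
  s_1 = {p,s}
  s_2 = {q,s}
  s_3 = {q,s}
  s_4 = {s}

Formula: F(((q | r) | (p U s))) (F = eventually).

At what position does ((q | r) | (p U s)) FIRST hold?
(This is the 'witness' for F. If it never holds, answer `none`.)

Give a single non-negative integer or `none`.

Answer: 0

Derivation:
s_0={s}: ((q | r) | (p U s))=True (q | r)=False q=False r=False (p U s)=True p=False s=True
s_1={p,s}: ((q | r) | (p U s))=True (q | r)=False q=False r=False (p U s)=True p=True s=True
s_2={q,s}: ((q | r) | (p U s))=True (q | r)=True q=True r=False (p U s)=True p=False s=True
s_3={q,s}: ((q | r) | (p U s))=True (q | r)=True q=True r=False (p U s)=True p=False s=True
s_4={s}: ((q | r) | (p U s))=True (q | r)=False q=False r=False (p U s)=True p=False s=True
F(((q | r) | (p U s))) holds; first witness at position 0.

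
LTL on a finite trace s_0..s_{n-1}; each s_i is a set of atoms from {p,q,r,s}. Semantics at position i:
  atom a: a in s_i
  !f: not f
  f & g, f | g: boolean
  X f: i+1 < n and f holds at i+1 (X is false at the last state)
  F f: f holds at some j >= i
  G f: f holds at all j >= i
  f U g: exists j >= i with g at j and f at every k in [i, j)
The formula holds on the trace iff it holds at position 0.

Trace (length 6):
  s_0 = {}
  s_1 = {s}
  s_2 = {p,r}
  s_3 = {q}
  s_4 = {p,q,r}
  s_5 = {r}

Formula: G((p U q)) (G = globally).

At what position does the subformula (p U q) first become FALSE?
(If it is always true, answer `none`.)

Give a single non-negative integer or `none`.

Answer: 0

Derivation:
s_0={}: (p U q)=False p=False q=False
s_1={s}: (p U q)=False p=False q=False
s_2={p,r}: (p U q)=True p=True q=False
s_3={q}: (p U q)=True p=False q=True
s_4={p,q,r}: (p U q)=True p=True q=True
s_5={r}: (p U q)=False p=False q=False
G((p U q)) holds globally = False
First violation at position 0.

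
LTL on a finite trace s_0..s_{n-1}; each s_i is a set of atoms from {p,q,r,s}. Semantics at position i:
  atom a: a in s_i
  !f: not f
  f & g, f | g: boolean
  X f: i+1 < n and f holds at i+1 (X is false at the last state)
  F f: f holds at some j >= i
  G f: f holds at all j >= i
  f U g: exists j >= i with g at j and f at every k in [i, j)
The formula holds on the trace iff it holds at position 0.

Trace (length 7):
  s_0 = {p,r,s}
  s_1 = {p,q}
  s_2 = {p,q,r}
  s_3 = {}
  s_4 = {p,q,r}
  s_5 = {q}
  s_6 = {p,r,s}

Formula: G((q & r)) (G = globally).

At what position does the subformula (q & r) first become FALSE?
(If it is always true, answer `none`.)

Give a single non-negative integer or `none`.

Answer: 0

Derivation:
s_0={p,r,s}: (q & r)=False q=False r=True
s_1={p,q}: (q & r)=False q=True r=False
s_2={p,q,r}: (q & r)=True q=True r=True
s_3={}: (q & r)=False q=False r=False
s_4={p,q,r}: (q & r)=True q=True r=True
s_5={q}: (q & r)=False q=True r=False
s_6={p,r,s}: (q & r)=False q=False r=True
G((q & r)) holds globally = False
First violation at position 0.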